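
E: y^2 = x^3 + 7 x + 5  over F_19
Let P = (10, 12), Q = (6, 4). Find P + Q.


P != Q, so use the chord formula.
s = (y2 - y1) / (x2 - x1) = (11) / (15) mod 19 = 2
x3 = s^2 - x1 - x2 mod 19 = 2^2 - 10 - 6 = 7
y3 = s (x1 - x3) - y1 mod 19 = 2 * (10 - 7) - 12 = 13

P + Q = (7, 13)


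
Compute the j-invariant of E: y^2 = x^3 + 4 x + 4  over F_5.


Delta = -16(4 a^3 + 27 b^2) mod 5 = 2
-1728 * (4 a)^3 = -1728 * (4*4)^3 mod 5 = 2
j = 2 * 2^(-1) mod 5 = 1

j = 1 (mod 5)


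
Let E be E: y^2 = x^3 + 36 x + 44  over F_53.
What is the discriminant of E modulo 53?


4 a^3 + 27 b^2 = 4*36^3 + 27*44^2 = 186624 + 52272 = 238896
Delta = -16 * (238896) = -3822336
Delta mod 53 = 24

Delta = 24 (mod 53)


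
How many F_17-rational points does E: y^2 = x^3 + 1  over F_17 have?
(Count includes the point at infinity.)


For each x in F_17, count y with y^2 = x^3 + 0 x + 1 mod 17:
  x = 0: RHS = 1, y in [1, 16]  -> 2 point(s)
  x = 1: RHS = 2, y in [6, 11]  -> 2 point(s)
  x = 2: RHS = 9, y in [3, 14]  -> 2 point(s)
  x = 6: RHS = 13, y in [8, 9]  -> 2 point(s)
  x = 7: RHS = 4, y in [2, 15]  -> 2 point(s)
  x = 9: RHS = 16, y in [4, 13]  -> 2 point(s)
  x = 10: RHS = 15, y in [7, 10]  -> 2 point(s)
  x = 14: RHS = 8, y in [5, 12]  -> 2 point(s)
  x = 16: RHS = 0, y in [0]  -> 1 point(s)
Affine points: 17. Add the point at infinity: total = 18.

#E(F_17) = 18


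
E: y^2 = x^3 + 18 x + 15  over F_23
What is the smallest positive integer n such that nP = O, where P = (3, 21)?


Compute successive multiples of P until we hit O:
  1P = (3, 21)
  2P = (7, 1)
  3P = (15, 16)
  4P = (13, 10)
  5P = (2, 17)
  6P = (11, 16)
  7P = (4, 17)
  8P = (9, 3)
  ... (continuing to 28P)
  28P = O

ord(P) = 28


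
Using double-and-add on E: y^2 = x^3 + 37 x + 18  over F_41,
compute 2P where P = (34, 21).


k = 2 = 10_2 (binary, LSB first: 01)
Double-and-add from P = (34, 21):
  bit 0 = 0: acc unchanged = O
  bit 1 = 1: acc = O + (4, 5) = (4, 5)

2P = (4, 5)


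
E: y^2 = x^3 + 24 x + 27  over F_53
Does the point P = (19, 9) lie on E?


Check whether y^2 = x^3 + 24 x + 27 (mod 53) for (x, y) = (19, 9).
LHS: y^2 = 9^2 mod 53 = 28
RHS: x^3 + 24 x + 27 = 19^3 + 24*19 + 27 mod 53 = 28
LHS = RHS

Yes, on the curve


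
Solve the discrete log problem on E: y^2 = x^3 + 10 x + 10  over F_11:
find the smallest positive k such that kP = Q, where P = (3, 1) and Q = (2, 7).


Enumerate multiples of P until we hit Q = (2, 7):
  1P = (3, 1)
  2P = (9, 9)
  3P = (2, 4)
  4P = (4, 2)
  5P = (5, 8)
  6P = (7, 7)
  7P = (6, 0)
  8P = (7, 4)
  9P = (5, 3)
  10P = (4, 9)
  11P = (2, 7)
Match found at i = 11.

k = 11


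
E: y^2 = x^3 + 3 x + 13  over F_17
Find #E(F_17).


For each x in F_17, count y with y^2 = x^3 + 3 x + 13 mod 17:
  x = 0: RHS = 13, y in [8, 9]  -> 2 point(s)
  x = 1: RHS = 0, y in [0]  -> 1 point(s)
  x = 3: RHS = 15, y in [7, 10]  -> 2 point(s)
  x = 4: RHS = 4, y in [2, 15]  -> 2 point(s)
  x = 5: RHS = 0, y in [0]  -> 1 point(s)
  x = 6: RHS = 9, y in [3, 14]  -> 2 point(s)
  x = 9: RHS = 4, y in [2, 15]  -> 2 point(s)
  x = 11: RHS = 0, y in [0]  -> 1 point(s)
  x = 12: RHS = 9, y in [3, 14]  -> 2 point(s)
  x = 15: RHS = 16, y in [4, 13]  -> 2 point(s)
  x = 16: RHS = 9, y in [3, 14]  -> 2 point(s)
Affine points: 19. Add the point at infinity: total = 20.

#E(F_17) = 20


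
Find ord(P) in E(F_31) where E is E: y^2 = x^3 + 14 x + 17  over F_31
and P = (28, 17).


Compute successive multiples of P until we hit O:
  1P = (28, 17)
  2P = (24, 17)
  3P = (10, 14)
  4P = (18, 26)
  5P = (1, 30)
  6P = (30, 23)
  7P = (13, 28)
  8P = (9, 29)
  ... (continuing to 27P)
  27P = O

ord(P) = 27


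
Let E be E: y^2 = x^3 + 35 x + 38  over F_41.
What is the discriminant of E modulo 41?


4 a^3 + 27 b^2 = 4*35^3 + 27*38^2 = 171500 + 38988 = 210488
Delta = -16 * (210488) = -3367808
Delta mod 41 = 14

Delta = 14 (mod 41)


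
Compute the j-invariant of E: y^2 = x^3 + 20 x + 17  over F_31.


Delta = -16(4 a^3 + 27 b^2) mod 31 = 16
-1728 * (4 a)^3 = -1728 * (4*20)^3 mod 31 = 1
j = 1 * 16^(-1) mod 31 = 2

j = 2 (mod 31)


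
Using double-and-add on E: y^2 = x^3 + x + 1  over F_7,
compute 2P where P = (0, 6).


k = 2 = 10_2 (binary, LSB first: 01)
Double-and-add from P = (0, 6):
  bit 0 = 0: acc unchanged = O
  bit 1 = 1: acc = O + (2, 2) = (2, 2)

2P = (2, 2)


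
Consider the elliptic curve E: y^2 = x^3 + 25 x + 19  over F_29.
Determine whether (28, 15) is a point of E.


Check whether y^2 = x^3 + 25 x + 19 (mod 29) for (x, y) = (28, 15).
LHS: y^2 = 15^2 mod 29 = 22
RHS: x^3 + 25 x + 19 = 28^3 + 25*28 + 19 mod 29 = 22
LHS = RHS

Yes, on the curve


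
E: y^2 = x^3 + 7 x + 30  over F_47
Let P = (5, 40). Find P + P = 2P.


Doubling: s = (3 x1^2 + a) / (2 y1)
s = (3*5^2 + 7) / (2*40) mod 47 = 21
x3 = s^2 - 2 x1 mod 47 = 21^2 - 2*5 = 8
y3 = s (x1 - x3) - y1 mod 47 = 21 * (5 - 8) - 40 = 38

2P = (8, 38)


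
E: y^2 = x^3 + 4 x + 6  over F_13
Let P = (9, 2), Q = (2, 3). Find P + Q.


P != Q, so use the chord formula.
s = (y2 - y1) / (x2 - x1) = (1) / (6) mod 13 = 11
x3 = s^2 - x1 - x2 mod 13 = 11^2 - 9 - 2 = 6
y3 = s (x1 - x3) - y1 mod 13 = 11 * (9 - 6) - 2 = 5

P + Q = (6, 5)


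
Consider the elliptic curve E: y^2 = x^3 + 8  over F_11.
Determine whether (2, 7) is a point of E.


Check whether y^2 = x^3 + 0 x + 8 (mod 11) for (x, y) = (2, 7).
LHS: y^2 = 7^2 mod 11 = 5
RHS: x^3 + 0 x + 8 = 2^3 + 0*2 + 8 mod 11 = 5
LHS = RHS

Yes, on the curve


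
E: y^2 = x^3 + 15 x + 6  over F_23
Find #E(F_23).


For each x in F_23, count y with y^2 = x^3 + 15 x + 6 mod 23:
  x = 0: RHS = 6, y in [11, 12]  -> 2 point(s)
  x = 3: RHS = 9, y in [3, 20]  -> 2 point(s)
  x = 6: RHS = 13, y in [6, 17]  -> 2 point(s)
  x = 10: RHS = 6, y in [11, 12]  -> 2 point(s)
  x = 13: RHS = 6, y in [11, 12]  -> 2 point(s)
  x = 14: RHS = 16, y in [4, 19]  -> 2 point(s)
  x = 15: RHS = 18, y in [8, 15]  -> 2 point(s)
  x = 16: RHS = 18, y in [8, 15]  -> 2 point(s)
  x = 18: RHS = 13, y in [6, 17]  -> 2 point(s)
  x = 20: RHS = 3, y in [7, 16]  -> 2 point(s)
  x = 22: RHS = 13, y in [6, 17]  -> 2 point(s)
Affine points: 22. Add the point at infinity: total = 23.

#E(F_23) = 23


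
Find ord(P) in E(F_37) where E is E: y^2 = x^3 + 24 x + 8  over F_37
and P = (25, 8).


Compute successive multiples of P until we hit O:
  1P = (25, 8)
  2P = (13, 1)
  3P = (33, 12)
  4P = (7, 1)
  5P = (16, 14)
  6P = (17, 36)
  7P = (35, 27)
  8P = (35, 10)
  ... (continuing to 15P)
  15P = O

ord(P) = 15


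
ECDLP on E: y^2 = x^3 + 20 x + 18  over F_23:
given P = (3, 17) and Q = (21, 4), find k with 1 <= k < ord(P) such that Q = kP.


Enumerate multiples of P until we hit Q = (21, 4):
  1P = (3, 17)
  2P = (21, 19)
  3P = (1, 19)
  4P = (20, 0)
  5P = (1, 4)
  6P = (21, 4)
Match found at i = 6.

k = 6


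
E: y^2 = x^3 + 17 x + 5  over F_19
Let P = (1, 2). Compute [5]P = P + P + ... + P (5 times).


k = 5 = 101_2 (binary, LSB first: 101)
Double-and-add from P = (1, 2):
  bit 0 = 1: acc = O + (1, 2) = (1, 2)
  bit 1 = 0: acc unchanged = (1, 2)
  bit 2 = 1: acc = (1, 2) + (15, 14) = (8, 11)

5P = (8, 11)


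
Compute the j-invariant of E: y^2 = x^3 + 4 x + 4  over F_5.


Delta = -16(4 a^3 + 27 b^2) mod 5 = 2
-1728 * (4 a)^3 = -1728 * (4*4)^3 mod 5 = 2
j = 2 * 2^(-1) mod 5 = 1

j = 1 (mod 5)


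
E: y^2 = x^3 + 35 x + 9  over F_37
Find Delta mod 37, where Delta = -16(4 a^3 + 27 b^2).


4 a^3 + 27 b^2 = 4*35^3 + 27*9^2 = 171500 + 2187 = 173687
Delta = -16 * (173687) = -2778992
Delta mod 37 = 4

Delta = 4 (mod 37)


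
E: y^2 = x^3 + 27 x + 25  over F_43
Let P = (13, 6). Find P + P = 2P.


Doubling: s = (3 x1^2 + a) / (2 y1)
s = (3*13^2 + 27) / (2*6) mod 43 = 23
x3 = s^2 - 2 x1 mod 43 = 23^2 - 2*13 = 30
y3 = s (x1 - x3) - y1 mod 43 = 23 * (13 - 30) - 6 = 33

2P = (30, 33)


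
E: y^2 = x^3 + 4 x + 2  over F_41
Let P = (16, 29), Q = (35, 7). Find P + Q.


P != Q, so use the chord formula.
s = (y2 - y1) / (x2 - x1) = (19) / (19) mod 41 = 1
x3 = s^2 - x1 - x2 mod 41 = 1^2 - 16 - 35 = 32
y3 = s (x1 - x3) - y1 mod 41 = 1 * (16 - 32) - 29 = 37

P + Q = (32, 37)


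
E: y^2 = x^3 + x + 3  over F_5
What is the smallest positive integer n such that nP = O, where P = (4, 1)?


Compute successive multiples of P until we hit O:
  1P = (4, 1)
  2P = (1, 0)
  3P = (4, 4)
  4P = O

ord(P) = 4


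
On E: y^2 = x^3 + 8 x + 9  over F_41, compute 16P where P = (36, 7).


k = 16 = 10000_2 (binary, LSB first: 00001)
Double-and-add from P = (36, 7):
  bit 0 = 0: acc unchanged = O
  bit 1 = 0: acc unchanged = O
  bit 2 = 0: acc unchanged = O
  bit 3 = 0: acc unchanged = O
  bit 4 = 1: acc = O + (0, 38) = (0, 38)

16P = (0, 38)


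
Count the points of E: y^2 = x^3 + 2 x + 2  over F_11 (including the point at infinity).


For each x in F_11, count y with y^2 = x^3 + 2 x + 2 mod 11:
  x = 1: RHS = 5, y in [4, 7]  -> 2 point(s)
  x = 2: RHS = 3, y in [5, 6]  -> 2 point(s)
  x = 5: RHS = 5, y in [4, 7]  -> 2 point(s)
  x = 9: RHS = 1, y in [1, 10]  -> 2 point(s)
Affine points: 8. Add the point at infinity: total = 9.

#E(F_11) = 9


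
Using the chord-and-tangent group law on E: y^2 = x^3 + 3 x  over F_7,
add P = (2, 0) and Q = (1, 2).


P != Q, so use the chord formula.
s = (y2 - y1) / (x2 - x1) = (2) / (6) mod 7 = 5
x3 = s^2 - x1 - x2 mod 7 = 5^2 - 2 - 1 = 1
y3 = s (x1 - x3) - y1 mod 7 = 5 * (2 - 1) - 0 = 5

P + Q = (1, 5)


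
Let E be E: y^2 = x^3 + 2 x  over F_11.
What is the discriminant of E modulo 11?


4 a^3 + 27 b^2 = 4*2^3 + 27*0^2 = 32 + 0 = 32
Delta = -16 * (32) = -512
Delta mod 11 = 5

Delta = 5 (mod 11)


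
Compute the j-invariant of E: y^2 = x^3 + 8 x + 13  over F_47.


Delta = -16(4 a^3 + 27 b^2) mod 47 = 21
-1728 * (4 a)^3 = -1728 * (4*8)^3 mod 47 = 5
j = 5 * 21^(-1) mod 47 = 45

j = 45 (mod 47)


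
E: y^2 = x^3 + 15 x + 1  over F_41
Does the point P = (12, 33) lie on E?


Check whether y^2 = x^3 + 15 x + 1 (mod 41) for (x, y) = (12, 33).
LHS: y^2 = 33^2 mod 41 = 23
RHS: x^3 + 15 x + 1 = 12^3 + 15*12 + 1 mod 41 = 23
LHS = RHS

Yes, on the curve


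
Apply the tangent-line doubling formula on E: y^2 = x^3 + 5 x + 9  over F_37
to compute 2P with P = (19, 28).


Doubling: s = (3 x1^2 + a) / (2 y1)
s = (3*19^2 + 5) / (2*28) mod 37 = 30
x3 = s^2 - 2 x1 mod 37 = 30^2 - 2*19 = 11
y3 = s (x1 - x3) - y1 mod 37 = 30 * (19 - 11) - 28 = 27

2P = (11, 27)


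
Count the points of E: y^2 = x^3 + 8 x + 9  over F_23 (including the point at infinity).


For each x in F_23, count y with y^2 = x^3 + 8 x + 9 mod 23:
  x = 0: RHS = 9, y in [3, 20]  -> 2 point(s)
  x = 1: RHS = 18, y in [8, 15]  -> 2 point(s)
  x = 4: RHS = 13, y in [6, 17]  -> 2 point(s)
  x = 5: RHS = 13, y in [6, 17]  -> 2 point(s)
  x = 10: RHS = 8, y in [10, 13]  -> 2 point(s)
  x = 11: RHS = 2, y in [5, 18]  -> 2 point(s)
  x = 12: RHS = 16, y in [4, 19]  -> 2 point(s)
  x = 14: RHS = 13, y in [6, 17]  -> 2 point(s)
  x = 15: RHS = 8, y in [10, 13]  -> 2 point(s)
  x = 16: RHS = 1, y in [1, 22]  -> 2 point(s)
  x = 20: RHS = 4, y in [2, 21]  -> 2 point(s)
  x = 21: RHS = 8, y in [10, 13]  -> 2 point(s)
  x = 22: RHS = 0, y in [0]  -> 1 point(s)
Affine points: 25. Add the point at infinity: total = 26.

#E(F_23) = 26


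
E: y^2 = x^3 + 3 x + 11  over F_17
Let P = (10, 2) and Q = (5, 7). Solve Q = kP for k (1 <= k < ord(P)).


Enumerate multiples of P until we hit Q = (5, 7):
  1P = (10, 2)
  2P = (5, 7)
Match found at i = 2.

k = 2


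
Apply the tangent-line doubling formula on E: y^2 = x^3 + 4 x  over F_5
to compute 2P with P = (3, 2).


Doubling: s = (3 x1^2 + a) / (2 y1)
s = (3*3^2 + 4) / (2*2) mod 5 = 4
x3 = s^2 - 2 x1 mod 5 = 4^2 - 2*3 = 0
y3 = s (x1 - x3) - y1 mod 5 = 4 * (3 - 0) - 2 = 0

2P = (0, 0)


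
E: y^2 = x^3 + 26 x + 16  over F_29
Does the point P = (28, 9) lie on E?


Check whether y^2 = x^3 + 26 x + 16 (mod 29) for (x, y) = (28, 9).
LHS: y^2 = 9^2 mod 29 = 23
RHS: x^3 + 26 x + 16 = 28^3 + 26*28 + 16 mod 29 = 18
LHS != RHS

No, not on the curve


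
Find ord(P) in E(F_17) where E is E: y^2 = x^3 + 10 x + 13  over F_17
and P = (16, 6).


Compute successive multiples of P until we hit O:
  1P = (16, 6)
  2P = (4, 7)
  3P = (12, 5)
  4P = (5, 1)
  5P = (0, 9)
  6P = (10, 12)
  7P = (9, 4)
  8P = (7, 16)
  ... (continuing to 24P)
  24P = O

ord(P) = 24


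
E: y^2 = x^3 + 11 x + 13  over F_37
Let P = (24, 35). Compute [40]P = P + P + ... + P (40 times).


k = 40 = 101000_2 (binary, LSB first: 000101)
Double-and-add from P = (24, 35):
  bit 0 = 0: acc unchanged = O
  bit 1 = 0: acc unchanged = O
  bit 2 = 0: acc unchanged = O
  bit 3 = 1: acc = O + (31, 8) = (31, 8)
  bit 4 = 0: acc unchanged = (31, 8)
  bit 5 = 1: acc = (31, 8) + (3, 31) = (31, 29)

40P = (31, 29)


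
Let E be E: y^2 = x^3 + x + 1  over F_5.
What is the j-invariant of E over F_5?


Delta = -16(4 a^3 + 27 b^2) mod 5 = 4
-1728 * (4 a)^3 = -1728 * (4*1)^3 mod 5 = 3
j = 3 * 4^(-1) mod 5 = 2

j = 2 (mod 5)


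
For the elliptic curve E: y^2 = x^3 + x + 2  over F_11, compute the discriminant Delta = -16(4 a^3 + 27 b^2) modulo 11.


4 a^3 + 27 b^2 = 4*1^3 + 27*2^2 = 4 + 108 = 112
Delta = -16 * (112) = -1792
Delta mod 11 = 1

Delta = 1 (mod 11)


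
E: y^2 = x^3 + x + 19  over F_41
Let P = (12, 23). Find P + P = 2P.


Doubling: s = (3 x1^2 + a) / (2 y1)
s = (3*12^2 + 1) / (2*23) mod 41 = 21
x3 = s^2 - 2 x1 mod 41 = 21^2 - 2*12 = 7
y3 = s (x1 - x3) - y1 mod 41 = 21 * (12 - 7) - 23 = 0

2P = (7, 0)


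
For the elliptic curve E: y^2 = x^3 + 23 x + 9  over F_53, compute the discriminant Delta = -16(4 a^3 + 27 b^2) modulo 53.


4 a^3 + 27 b^2 = 4*23^3 + 27*9^2 = 48668 + 2187 = 50855
Delta = -16 * (50855) = -813680
Delta mod 53 = 29

Delta = 29 (mod 53)


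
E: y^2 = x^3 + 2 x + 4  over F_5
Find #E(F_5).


For each x in F_5, count y with y^2 = x^3 + 2 x + 4 mod 5:
  x = 0: RHS = 4, y in [2, 3]  -> 2 point(s)
  x = 2: RHS = 1, y in [1, 4]  -> 2 point(s)
  x = 4: RHS = 1, y in [1, 4]  -> 2 point(s)
Affine points: 6. Add the point at infinity: total = 7.

#E(F_5) = 7


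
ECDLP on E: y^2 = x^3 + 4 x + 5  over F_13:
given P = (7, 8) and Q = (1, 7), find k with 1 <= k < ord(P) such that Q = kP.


Enumerate multiples of P until we hit Q = (1, 7):
  1P = (7, 8)
  2P = (9, 4)
  3P = (1, 6)
  4P = (8, 9)
  5P = (12, 0)
  6P = (8, 4)
  7P = (1, 7)
Match found at i = 7.

k = 7


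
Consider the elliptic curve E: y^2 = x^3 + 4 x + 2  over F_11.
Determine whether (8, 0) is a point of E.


Check whether y^2 = x^3 + 4 x + 2 (mod 11) for (x, y) = (8, 0).
LHS: y^2 = 0^2 mod 11 = 0
RHS: x^3 + 4 x + 2 = 8^3 + 4*8 + 2 mod 11 = 7
LHS != RHS

No, not on the curve


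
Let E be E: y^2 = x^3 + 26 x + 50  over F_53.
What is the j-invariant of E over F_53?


Delta = -16(4 a^3 + 27 b^2) mod 53 = 42
-1728 * (4 a)^3 = -1728 * (4*26)^3 mod 53 = 44
j = 44 * 42^(-1) mod 53 = 49

j = 49 (mod 53)


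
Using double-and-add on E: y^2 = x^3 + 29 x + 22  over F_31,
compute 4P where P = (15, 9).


k = 4 = 100_2 (binary, LSB first: 001)
Double-and-add from P = (15, 9):
  bit 0 = 0: acc unchanged = O
  bit 1 = 0: acc unchanged = O
  bit 2 = 1: acc = O + (14, 17) = (14, 17)

4P = (14, 17)


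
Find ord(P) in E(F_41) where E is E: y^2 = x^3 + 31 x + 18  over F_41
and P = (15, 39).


Compute successive multiples of P until we hit O:
  1P = (15, 39)
  2P = (34, 14)
  3P = (1, 3)
  4P = (4, 1)
  5P = (38, 12)
  6P = (21, 34)
  7P = (0, 10)
  8P = (25, 10)
  ... (continuing to 53P)
  53P = O

ord(P) = 53


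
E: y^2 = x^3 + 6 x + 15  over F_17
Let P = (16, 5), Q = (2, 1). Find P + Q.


P != Q, so use the chord formula.
s = (y2 - y1) / (x2 - x1) = (13) / (3) mod 17 = 10
x3 = s^2 - x1 - x2 mod 17 = 10^2 - 16 - 2 = 14
y3 = s (x1 - x3) - y1 mod 17 = 10 * (16 - 14) - 5 = 15

P + Q = (14, 15)


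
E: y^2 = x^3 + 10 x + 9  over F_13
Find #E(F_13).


For each x in F_13, count y with y^2 = x^3 + 10 x + 9 mod 13:
  x = 0: RHS = 9, y in [3, 10]  -> 2 point(s)
  x = 3: RHS = 1, y in [1, 12]  -> 2 point(s)
  x = 4: RHS = 9, y in [3, 10]  -> 2 point(s)
  x = 6: RHS = 12, y in [5, 8]  -> 2 point(s)
  x = 8: RHS = 3, y in [4, 9]  -> 2 point(s)
  x = 9: RHS = 9, y in [3, 10]  -> 2 point(s)
  x = 10: RHS = 4, y in [2, 11]  -> 2 point(s)
Affine points: 14. Add the point at infinity: total = 15.

#E(F_13) = 15


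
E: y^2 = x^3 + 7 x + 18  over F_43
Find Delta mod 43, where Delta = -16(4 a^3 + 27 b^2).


4 a^3 + 27 b^2 = 4*7^3 + 27*18^2 = 1372 + 8748 = 10120
Delta = -16 * (10120) = -161920
Delta mod 43 = 18

Delta = 18 (mod 43)


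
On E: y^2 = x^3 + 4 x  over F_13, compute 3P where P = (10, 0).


k = 3 = 11_2 (binary, LSB first: 11)
Double-and-add from P = (10, 0):
  bit 0 = 1: acc = O + (10, 0) = (10, 0)
  bit 1 = 1: acc = (10, 0) + O = (10, 0)

3P = (10, 0)


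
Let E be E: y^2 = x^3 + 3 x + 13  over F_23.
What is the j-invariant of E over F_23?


Delta = -16(4 a^3 + 27 b^2) mod 23 = 14
-1728 * (4 a)^3 = -1728 * (4*3)^3 mod 23 = 14
j = 14 * 14^(-1) mod 23 = 1

j = 1 (mod 23)


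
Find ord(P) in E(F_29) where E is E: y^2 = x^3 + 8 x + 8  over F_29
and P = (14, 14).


Compute successive multiples of P until we hit O:
  1P = (14, 14)
  2P = (25, 17)
  3P = (15, 20)
  4P = (7, 28)
  5P = (12, 11)
  6P = (27, 10)
  7P = (8, 2)
  8P = (11, 21)
  ... (continuing to 27P)
  27P = O

ord(P) = 27


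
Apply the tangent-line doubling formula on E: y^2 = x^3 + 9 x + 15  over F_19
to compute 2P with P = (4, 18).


Doubling: s = (3 x1^2 + a) / (2 y1)
s = (3*4^2 + 9) / (2*18) mod 19 = 0
x3 = s^2 - 2 x1 mod 19 = 0^2 - 2*4 = 11
y3 = s (x1 - x3) - y1 mod 19 = 0 * (4 - 11) - 18 = 1

2P = (11, 1)


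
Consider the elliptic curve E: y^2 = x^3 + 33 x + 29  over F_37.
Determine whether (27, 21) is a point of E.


Check whether y^2 = x^3 + 33 x + 29 (mod 37) for (x, y) = (27, 21).
LHS: y^2 = 21^2 mod 37 = 34
RHS: x^3 + 33 x + 29 = 27^3 + 33*27 + 29 mod 37 = 31
LHS != RHS

No, not on the curve


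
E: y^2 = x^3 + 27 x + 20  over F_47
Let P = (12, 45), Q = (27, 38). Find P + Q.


P != Q, so use the chord formula.
s = (y2 - y1) / (x2 - x1) = (40) / (15) mod 47 = 34
x3 = s^2 - x1 - x2 mod 47 = 34^2 - 12 - 27 = 36
y3 = s (x1 - x3) - y1 mod 47 = 34 * (12 - 36) - 45 = 32

P + Q = (36, 32)


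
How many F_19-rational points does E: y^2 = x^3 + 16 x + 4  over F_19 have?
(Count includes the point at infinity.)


For each x in F_19, count y with y^2 = x^3 + 16 x + 4 mod 19:
  x = 0: RHS = 4, y in [2, 17]  -> 2 point(s)
  x = 2: RHS = 6, y in [5, 14]  -> 2 point(s)
  x = 5: RHS = 0, y in [0]  -> 1 point(s)
  x = 8: RHS = 17, y in [6, 13]  -> 2 point(s)
  x = 10: RHS = 5, y in [9, 10]  -> 2 point(s)
  x = 12: RHS = 5, y in [9, 10]  -> 2 point(s)
  x = 15: RHS = 9, y in [3, 16]  -> 2 point(s)
  x = 16: RHS = 5, y in [9, 10]  -> 2 point(s)
  x = 18: RHS = 6, y in [5, 14]  -> 2 point(s)
Affine points: 17. Add the point at infinity: total = 18.

#E(F_19) = 18


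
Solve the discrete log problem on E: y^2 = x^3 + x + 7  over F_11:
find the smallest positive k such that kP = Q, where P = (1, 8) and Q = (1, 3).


Enumerate multiples of P until we hit Q = (1, 3):
  1P = (1, 8)
  2P = (7, 7)
  3P = (7, 4)
  4P = (1, 3)
Match found at i = 4.

k = 4


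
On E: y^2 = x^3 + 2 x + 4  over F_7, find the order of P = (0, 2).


Compute successive multiples of P until we hit O:
  1P = (0, 2)
  2P = (2, 4)
  3P = (6, 6)
  4P = (3, 3)
  5P = (1, 0)
  6P = (3, 4)
  7P = (6, 1)
  8P = (2, 3)
  ... (continuing to 10P)
  10P = O

ord(P) = 10


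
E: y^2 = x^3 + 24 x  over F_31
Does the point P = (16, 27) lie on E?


Check whether y^2 = x^3 + 24 x + 0 (mod 31) for (x, y) = (16, 27).
LHS: y^2 = 27^2 mod 31 = 16
RHS: x^3 + 24 x + 0 = 16^3 + 24*16 + 0 mod 31 = 16
LHS = RHS

Yes, on the curve


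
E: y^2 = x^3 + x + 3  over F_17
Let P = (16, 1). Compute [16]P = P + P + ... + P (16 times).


k = 16 = 10000_2 (binary, LSB first: 00001)
Double-and-add from P = (16, 1):
  bit 0 = 0: acc unchanged = O
  bit 1 = 0: acc unchanged = O
  bit 2 = 0: acc unchanged = O
  bit 3 = 0: acc unchanged = O
  bit 4 = 1: acc = O + (16, 16) = (16, 16)

16P = (16, 16)


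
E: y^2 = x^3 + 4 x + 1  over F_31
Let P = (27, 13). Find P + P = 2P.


Doubling: s = (3 x1^2 + a) / (2 y1)
s = (3*27^2 + 4) / (2*13) mod 31 = 2
x3 = s^2 - 2 x1 mod 31 = 2^2 - 2*27 = 12
y3 = s (x1 - x3) - y1 mod 31 = 2 * (27 - 12) - 13 = 17

2P = (12, 17)


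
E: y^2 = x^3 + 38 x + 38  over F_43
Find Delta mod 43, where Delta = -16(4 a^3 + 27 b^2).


4 a^3 + 27 b^2 = 4*38^3 + 27*38^2 = 219488 + 38988 = 258476
Delta = -16 * (258476) = -4135616
Delta mod 43 = 38

Delta = 38 (mod 43)


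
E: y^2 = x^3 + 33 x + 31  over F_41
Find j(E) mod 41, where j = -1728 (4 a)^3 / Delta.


Delta = -16(4 a^3 + 27 b^2) mod 41 = 23
-1728 * (4 a)^3 = -1728 * (4*33)^3 mod 41 = 13
j = 13 * 23^(-1) mod 41 = 38

j = 38 (mod 41)


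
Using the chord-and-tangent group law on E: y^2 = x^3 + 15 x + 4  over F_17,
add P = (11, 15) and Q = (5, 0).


P != Q, so use the chord formula.
s = (y2 - y1) / (x2 - x1) = (2) / (11) mod 17 = 11
x3 = s^2 - x1 - x2 mod 17 = 11^2 - 11 - 5 = 3
y3 = s (x1 - x3) - y1 mod 17 = 11 * (11 - 3) - 15 = 5

P + Q = (3, 5)


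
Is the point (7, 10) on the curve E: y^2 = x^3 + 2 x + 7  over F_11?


Check whether y^2 = x^3 + 2 x + 7 (mod 11) for (x, y) = (7, 10).
LHS: y^2 = 10^2 mod 11 = 1
RHS: x^3 + 2 x + 7 = 7^3 + 2*7 + 7 mod 11 = 1
LHS = RHS

Yes, on the curve


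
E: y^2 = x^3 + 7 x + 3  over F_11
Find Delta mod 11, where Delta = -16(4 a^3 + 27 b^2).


4 a^3 + 27 b^2 = 4*7^3 + 27*3^2 = 1372 + 243 = 1615
Delta = -16 * (1615) = -25840
Delta mod 11 = 10

Delta = 10 (mod 11)


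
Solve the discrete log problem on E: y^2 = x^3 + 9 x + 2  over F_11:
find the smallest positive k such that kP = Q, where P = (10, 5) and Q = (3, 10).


Enumerate multiples of P until we hit Q = (3, 10):
  1P = (10, 5)
  2P = (3, 10)
Match found at i = 2.

k = 2


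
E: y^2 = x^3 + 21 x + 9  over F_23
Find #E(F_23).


For each x in F_23, count y with y^2 = x^3 + 21 x + 9 mod 23:
  x = 0: RHS = 9, y in [3, 20]  -> 2 point(s)
  x = 1: RHS = 8, y in [10, 13]  -> 2 point(s)
  x = 2: RHS = 13, y in [6, 17]  -> 2 point(s)
  x = 5: RHS = 9, y in [3, 20]  -> 2 point(s)
  x = 6: RHS = 6, y in [11, 12]  -> 2 point(s)
  x = 7: RHS = 16, y in [4, 19]  -> 2 point(s)
  x = 10: RHS = 0, y in [0]  -> 1 point(s)
  x = 13: RHS = 18, y in [8, 15]  -> 2 point(s)
  x = 16: RHS = 2, y in [5, 18]  -> 2 point(s)
  x = 17: RHS = 12, y in [9, 14]  -> 2 point(s)
  x = 18: RHS = 9, y in [3, 20]  -> 2 point(s)
Affine points: 21. Add the point at infinity: total = 22.

#E(F_23) = 22


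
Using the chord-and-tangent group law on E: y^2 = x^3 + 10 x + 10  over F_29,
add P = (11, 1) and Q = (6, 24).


P != Q, so use the chord formula.
s = (y2 - y1) / (x2 - x1) = (23) / (24) mod 29 = 7
x3 = s^2 - x1 - x2 mod 29 = 7^2 - 11 - 6 = 3
y3 = s (x1 - x3) - y1 mod 29 = 7 * (11 - 3) - 1 = 26

P + Q = (3, 26)


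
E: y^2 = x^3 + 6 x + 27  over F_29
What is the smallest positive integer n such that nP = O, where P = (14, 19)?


Compute successive multiples of P until we hit O:
  1P = (14, 19)
  2P = (7, 8)
  3P = (1, 18)
  4P = (8, 6)
  5P = (27, 6)
  6P = (18, 14)
  7P = (4, 12)
  8P = (17, 5)
  ... (continuing to 22P)
  22P = O

ord(P) = 22


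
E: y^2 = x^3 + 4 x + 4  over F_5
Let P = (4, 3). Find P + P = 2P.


Doubling: s = (3 x1^2 + a) / (2 y1)
s = (3*4^2 + 4) / (2*3) mod 5 = 2
x3 = s^2 - 2 x1 mod 5 = 2^2 - 2*4 = 1
y3 = s (x1 - x3) - y1 mod 5 = 2 * (4 - 1) - 3 = 3

2P = (1, 3)


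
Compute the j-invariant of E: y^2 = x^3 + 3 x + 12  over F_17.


Delta = -16(4 a^3 + 27 b^2) mod 17 = 1
-1728 * (4 a)^3 = -1728 * (4*3)^3 mod 17 = 15
j = 15 * 1^(-1) mod 17 = 15

j = 15 (mod 17)


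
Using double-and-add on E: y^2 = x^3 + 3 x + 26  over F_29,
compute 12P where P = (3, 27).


k = 12 = 1100_2 (binary, LSB first: 0011)
Double-and-add from P = (3, 27):
  bit 0 = 0: acc unchanged = O
  bit 1 = 0: acc unchanged = O
  bit 2 = 1: acc = O + (7, 19) = (7, 19)
  bit 3 = 1: acc = (7, 19) + (6, 17) = (20, 13)

12P = (20, 13)


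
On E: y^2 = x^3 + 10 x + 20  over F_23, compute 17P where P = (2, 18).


k = 17 = 10001_2 (binary, LSB first: 10001)
Double-and-add from P = (2, 18):
  bit 0 = 1: acc = O + (2, 18) = (2, 18)
  bit 1 = 0: acc unchanged = (2, 18)
  bit 2 = 0: acc unchanged = (2, 18)
  bit 3 = 0: acc unchanged = (2, 18)
  bit 4 = 1: acc = (2, 18) + (14, 12) = (13, 22)

17P = (13, 22)


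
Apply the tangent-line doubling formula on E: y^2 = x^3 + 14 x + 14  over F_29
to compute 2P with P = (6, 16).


Doubling: s = (3 x1^2 + a) / (2 y1)
s = (3*6^2 + 14) / (2*16) mod 29 = 2
x3 = s^2 - 2 x1 mod 29 = 2^2 - 2*6 = 21
y3 = s (x1 - x3) - y1 mod 29 = 2 * (6 - 21) - 16 = 12

2P = (21, 12)


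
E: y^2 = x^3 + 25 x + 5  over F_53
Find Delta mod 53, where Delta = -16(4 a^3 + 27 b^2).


4 a^3 + 27 b^2 = 4*25^3 + 27*5^2 = 62500 + 675 = 63175
Delta = -16 * (63175) = -1010800
Delta mod 53 = 16

Delta = 16 (mod 53)


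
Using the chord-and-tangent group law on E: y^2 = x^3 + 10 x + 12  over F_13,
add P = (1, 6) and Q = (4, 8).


P != Q, so use the chord formula.
s = (y2 - y1) / (x2 - x1) = (2) / (3) mod 13 = 5
x3 = s^2 - x1 - x2 mod 13 = 5^2 - 1 - 4 = 7
y3 = s (x1 - x3) - y1 mod 13 = 5 * (1 - 7) - 6 = 3

P + Q = (7, 3)


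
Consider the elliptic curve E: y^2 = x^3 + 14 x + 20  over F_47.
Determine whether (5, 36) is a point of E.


Check whether y^2 = x^3 + 14 x + 20 (mod 47) for (x, y) = (5, 36).
LHS: y^2 = 36^2 mod 47 = 27
RHS: x^3 + 14 x + 20 = 5^3 + 14*5 + 20 mod 47 = 27
LHS = RHS

Yes, on the curve


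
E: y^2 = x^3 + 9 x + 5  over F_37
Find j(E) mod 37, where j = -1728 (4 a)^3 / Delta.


Delta = -16(4 a^3 + 27 b^2) mod 37 = 5
-1728 * (4 a)^3 = -1728 * (4*9)^3 mod 37 = 26
j = 26 * 5^(-1) mod 37 = 20

j = 20 (mod 37)


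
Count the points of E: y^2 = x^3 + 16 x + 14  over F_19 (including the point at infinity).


For each x in F_19, count y with y^2 = x^3 + 16 x + 14 mod 19:
  x = 2: RHS = 16, y in [4, 15]  -> 2 point(s)
  x = 4: RHS = 9, y in [3, 16]  -> 2 point(s)
  x = 11: RHS = 1, y in [1, 18]  -> 2 point(s)
  x = 13: RHS = 6, y in [5, 14]  -> 2 point(s)
  x = 15: RHS = 0, y in [0]  -> 1 point(s)
  x = 18: RHS = 16, y in [4, 15]  -> 2 point(s)
Affine points: 11. Add the point at infinity: total = 12.

#E(F_19) = 12


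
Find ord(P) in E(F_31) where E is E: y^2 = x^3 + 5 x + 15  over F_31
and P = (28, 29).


Compute successive multiples of P until we hit O:
  1P = (28, 29)
  2P = (8, 28)
  3P = (5, 14)
  4P = (2, 23)
  5P = (26, 12)
  6P = (26, 19)
  7P = (2, 8)
  8P = (5, 17)
  ... (continuing to 11P)
  11P = O

ord(P) = 11


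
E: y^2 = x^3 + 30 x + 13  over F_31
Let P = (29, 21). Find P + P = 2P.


Doubling: s = (3 x1^2 + a) / (2 y1)
s = (3*29^2 + 30) / (2*21) mod 31 = 1
x3 = s^2 - 2 x1 mod 31 = 1^2 - 2*29 = 5
y3 = s (x1 - x3) - y1 mod 31 = 1 * (29 - 5) - 21 = 3

2P = (5, 3)


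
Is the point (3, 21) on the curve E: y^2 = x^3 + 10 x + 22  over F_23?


Check whether y^2 = x^3 + 10 x + 22 (mod 23) for (x, y) = (3, 21).
LHS: y^2 = 21^2 mod 23 = 4
RHS: x^3 + 10 x + 22 = 3^3 + 10*3 + 22 mod 23 = 10
LHS != RHS

No, not on the curve


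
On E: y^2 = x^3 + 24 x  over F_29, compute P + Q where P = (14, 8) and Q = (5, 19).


P != Q, so use the chord formula.
s = (y2 - y1) / (x2 - x1) = (11) / (20) mod 29 = 2
x3 = s^2 - x1 - x2 mod 29 = 2^2 - 14 - 5 = 14
y3 = s (x1 - x3) - y1 mod 29 = 2 * (14 - 14) - 8 = 21

P + Q = (14, 21)


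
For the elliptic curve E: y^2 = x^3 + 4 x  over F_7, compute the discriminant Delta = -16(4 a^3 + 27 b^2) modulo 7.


4 a^3 + 27 b^2 = 4*4^3 + 27*0^2 = 256 + 0 = 256
Delta = -16 * (256) = -4096
Delta mod 7 = 6

Delta = 6 (mod 7)


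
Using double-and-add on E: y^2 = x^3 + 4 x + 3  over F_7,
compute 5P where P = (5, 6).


k = 5 = 101_2 (binary, LSB first: 101)
Double-and-add from P = (5, 6):
  bit 0 = 1: acc = O + (5, 6) = (5, 6)
  bit 1 = 0: acc unchanged = (5, 6)
  bit 2 = 1: acc = (5, 6) + (5, 6) = (5, 1)

5P = (5, 1)


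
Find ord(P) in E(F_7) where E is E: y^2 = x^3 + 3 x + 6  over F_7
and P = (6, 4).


Compute successive multiples of P until we hit O:
  1P = (6, 4)
  2P = (3, 0)
  3P = (6, 3)
  4P = O

ord(P) = 4


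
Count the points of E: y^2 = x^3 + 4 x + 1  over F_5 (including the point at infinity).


For each x in F_5, count y with y^2 = x^3 + 4 x + 1 mod 5:
  x = 0: RHS = 1, y in [1, 4]  -> 2 point(s)
  x = 1: RHS = 1, y in [1, 4]  -> 2 point(s)
  x = 3: RHS = 0, y in [0]  -> 1 point(s)
  x = 4: RHS = 1, y in [1, 4]  -> 2 point(s)
Affine points: 7. Add the point at infinity: total = 8.

#E(F_5) = 8


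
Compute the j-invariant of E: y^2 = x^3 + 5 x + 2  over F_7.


Delta = -16(4 a^3 + 27 b^2) mod 7 = 2
-1728 * (4 a)^3 = -1728 * (4*5)^3 mod 7 = 6
j = 6 * 2^(-1) mod 7 = 3

j = 3 (mod 7)


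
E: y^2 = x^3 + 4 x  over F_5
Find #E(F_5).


For each x in F_5, count y with y^2 = x^3 + 4 x + 0 mod 5:
  x = 0: RHS = 0, y in [0]  -> 1 point(s)
  x = 1: RHS = 0, y in [0]  -> 1 point(s)
  x = 2: RHS = 1, y in [1, 4]  -> 2 point(s)
  x = 3: RHS = 4, y in [2, 3]  -> 2 point(s)
  x = 4: RHS = 0, y in [0]  -> 1 point(s)
Affine points: 7. Add the point at infinity: total = 8.

#E(F_5) = 8


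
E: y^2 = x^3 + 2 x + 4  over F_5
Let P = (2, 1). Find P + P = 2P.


Doubling: s = (3 x1^2 + a) / (2 y1)
s = (3*2^2 + 2) / (2*1) mod 5 = 2
x3 = s^2 - 2 x1 mod 5 = 2^2 - 2*2 = 0
y3 = s (x1 - x3) - y1 mod 5 = 2 * (2 - 0) - 1 = 3

2P = (0, 3)


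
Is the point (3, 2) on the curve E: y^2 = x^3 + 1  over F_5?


Check whether y^2 = x^3 + 0 x + 1 (mod 5) for (x, y) = (3, 2).
LHS: y^2 = 2^2 mod 5 = 4
RHS: x^3 + 0 x + 1 = 3^3 + 0*3 + 1 mod 5 = 3
LHS != RHS

No, not on the curve


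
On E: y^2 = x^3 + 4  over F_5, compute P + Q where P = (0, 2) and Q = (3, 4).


P != Q, so use the chord formula.
s = (y2 - y1) / (x2 - x1) = (2) / (3) mod 5 = 4
x3 = s^2 - x1 - x2 mod 5 = 4^2 - 0 - 3 = 3
y3 = s (x1 - x3) - y1 mod 5 = 4 * (0 - 3) - 2 = 1

P + Q = (3, 1)


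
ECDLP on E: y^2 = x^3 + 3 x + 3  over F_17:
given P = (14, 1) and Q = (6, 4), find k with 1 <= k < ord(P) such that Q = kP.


Enumerate multiples of P until we hit Q = (6, 4):
  1P = (14, 1)
  2P = (10, 8)
  3P = (12, 4)
  4P = (6, 4)
Match found at i = 4.

k = 4


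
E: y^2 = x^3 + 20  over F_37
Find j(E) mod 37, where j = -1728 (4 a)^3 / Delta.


Delta = -16(4 a^3 + 27 b^2) mod 37 = 27
-1728 * (4 a)^3 = -1728 * (4*0)^3 mod 37 = 0
j = 0 * 27^(-1) mod 37 = 0

j = 0 (mod 37)


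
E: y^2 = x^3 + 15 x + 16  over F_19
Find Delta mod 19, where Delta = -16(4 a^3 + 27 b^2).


4 a^3 + 27 b^2 = 4*15^3 + 27*16^2 = 13500 + 6912 = 20412
Delta = -16 * (20412) = -326592
Delta mod 19 = 18

Delta = 18 (mod 19)


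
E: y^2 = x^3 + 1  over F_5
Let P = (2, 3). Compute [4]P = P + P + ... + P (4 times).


k = 4 = 100_2 (binary, LSB first: 001)
Double-and-add from P = (2, 3):
  bit 0 = 0: acc unchanged = O
  bit 1 = 0: acc unchanged = O
  bit 2 = 1: acc = O + (0, 4) = (0, 4)

4P = (0, 4)


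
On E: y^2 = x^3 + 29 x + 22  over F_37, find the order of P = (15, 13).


Compute successive multiples of P until we hit O:
  1P = (15, 13)
  2P = (33, 29)
  3P = (14, 29)
  4P = (5, 12)
  5P = (27, 8)
  6P = (35, 20)
  7P = (17, 27)
  8P = (17, 10)
  ... (continuing to 15P)
  15P = O

ord(P) = 15


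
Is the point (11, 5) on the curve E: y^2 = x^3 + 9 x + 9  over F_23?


Check whether y^2 = x^3 + 9 x + 9 (mod 23) for (x, y) = (11, 5).
LHS: y^2 = 5^2 mod 23 = 2
RHS: x^3 + 9 x + 9 = 11^3 + 9*11 + 9 mod 23 = 13
LHS != RHS

No, not on the curve


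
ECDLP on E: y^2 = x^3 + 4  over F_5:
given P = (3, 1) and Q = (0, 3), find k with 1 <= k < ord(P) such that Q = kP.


Enumerate multiples of P until we hit Q = (0, 3):
  1P = (3, 1)
  2P = (0, 2)
  3P = (1, 0)
  4P = (0, 3)
Match found at i = 4.

k = 4


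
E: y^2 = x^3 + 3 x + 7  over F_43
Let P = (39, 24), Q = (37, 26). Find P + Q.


P != Q, so use the chord formula.
s = (y2 - y1) / (x2 - x1) = (2) / (41) mod 43 = 42
x3 = s^2 - x1 - x2 mod 43 = 42^2 - 39 - 37 = 11
y3 = s (x1 - x3) - y1 mod 43 = 42 * (39 - 11) - 24 = 34

P + Q = (11, 34)


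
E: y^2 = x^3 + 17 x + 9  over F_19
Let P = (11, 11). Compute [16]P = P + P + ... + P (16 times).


k = 16 = 10000_2 (binary, LSB first: 00001)
Double-and-add from P = (11, 11):
  bit 0 = 0: acc unchanged = O
  bit 1 = 0: acc unchanged = O
  bit 2 = 0: acc unchanged = O
  bit 3 = 0: acc unchanged = O
  bit 4 = 1: acc = O + (3, 12) = (3, 12)

16P = (3, 12)


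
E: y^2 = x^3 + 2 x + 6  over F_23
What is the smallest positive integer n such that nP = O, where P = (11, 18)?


Compute successive multiples of P until we hit O:
  1P = (11, 18)
  2P = (5, 16)
  3P = (2, 8)
  4P = (3, 19)
  5P = (18, 3)
  6P = (0, 11)
  7P = (1, 3)
  8P = (19, 16)
  ... (continuing to 29P)
  29P = O

ord(P) = 29


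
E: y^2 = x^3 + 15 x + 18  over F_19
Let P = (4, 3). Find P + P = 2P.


Doubling: s = (3 x1^2 + a) / (2 y1)
s = (3*4^2 + 15) / (2*3) mod 19 = 1
x3 = s^2 - 2 x1 mod 19 = 1^2 - 2*4 = 12
y3 = s (x1 - x3) - y1 mod 19 = 1 * (4 - 12) - 3 = 8

2P = (12, 8)


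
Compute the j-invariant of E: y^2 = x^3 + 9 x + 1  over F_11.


Delta = -16(4 a^3 + 27 b^2) mod 11 = 3
-1728 * (4 a)^3 = -1728 * (4*9)^3 mod 11 = 6
j = 6 * 3^(-1) mod 11 = 2

j = 2 (mod 11)


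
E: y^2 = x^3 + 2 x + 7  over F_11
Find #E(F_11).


For each x in F_11, count y with y^2 = x^3 + 2 x + 7 mod 11:
  x = 6: RHS = 4, y in [2, 9]  -> 2 point(s)
  x = 7: RHS = 1, y in [1, 10]  -> 2 point(s)
  x = 10: RHS = 4, y in [2, 9]  -> 2 point(s)
Affine points: 6. Add the point at infinity: total = 7.

#E(F_11) = 7


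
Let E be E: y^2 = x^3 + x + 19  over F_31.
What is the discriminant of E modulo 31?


4 a^3 + 27 b^2 = 4*1^3 + 27*19^2 = 4 + 9747 = 9751
Delta = -16 * (9751) = -156016
Delta mod 31 = 7

Delta = 7 (mod 31)


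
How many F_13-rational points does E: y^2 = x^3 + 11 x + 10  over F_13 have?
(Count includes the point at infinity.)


For each x in F_13, count y with y^2 = x^3 + 11 x + 10 mod 13:
  x = 0: RHS = 10, y in [6, 7]  -> 2 point(s)
  x = 1: RHS = 9, y in [3, 10]  -> 2 point(s)
  x = 2: RHS = 1, y in [1, 12]  -> 2 point(s)
  x = 4: RHS = 1, y in [1, 12]  -> 2 point(s)
  x = 7: RHS = 1, y in [1, 12]  -> 2 point(s)
  x = 8: RHS = 12, y in [5, 8]  -> 2 point(s)
Affine points: 12. Add the point at infinity: total = 13.

#E(F_13) = 13


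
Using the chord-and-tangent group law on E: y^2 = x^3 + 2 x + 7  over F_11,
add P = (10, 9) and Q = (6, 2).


P != Q, so use the chord formula.
s = (y2 - y1) / (x2 - x1) = (4) / (7) mod 11 = 10
x3 = s^2 - x1 - x2 mod 11 = 10^2 - 10 - 6 = 7
y3 = s (x1 - x3) - y1 mod 11 = 10 * (10 - 7) - 9 = 10

P + Q = (7, 10)


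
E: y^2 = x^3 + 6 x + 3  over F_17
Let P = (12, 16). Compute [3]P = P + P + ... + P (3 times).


k = 3 = 11_2 (binary, LSB first: 11)
Double-and-add from P = (12, 16):
  bit 0 = 1: acc = O + (12, 16) = (12, 16)
  bit 1 = 1: acc = (12, 16) + (14, 14) = (9, 15)

3P = (9, 15)


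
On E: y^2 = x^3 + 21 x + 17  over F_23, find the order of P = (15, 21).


Compute successive multiples of P until we hit O:
  1P = (15, 21)
  2P = (1, 4)
  3P = (10, 13)
  4P = (7, 1)
  5P = (13, 7)
  6P = (21, 6)
  7P = (22, 8)
  8P = (4, 21)
  ... (continuing to 17P)
  17P = O

ord(P) = 17


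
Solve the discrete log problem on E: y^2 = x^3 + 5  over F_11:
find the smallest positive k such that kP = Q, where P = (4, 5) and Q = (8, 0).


Enumerate multiples of P until we hit Q = (8, 0):
  1P = (4, 5)
  2P = (8, 0)
Match found at i = 2.

k = 2


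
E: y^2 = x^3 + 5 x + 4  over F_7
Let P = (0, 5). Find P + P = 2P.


Doubling: s = (3 x1^2 + a) / (2 y1)
s = (3*0^2 + 5) / (2*5) mod 7 = 4
x3 = s^2 - 2 x1 mod 7 = 4^2 - 2*0 = 2
y3 = s (x1 - x3) - y1 mod 7 = 4 * (0 - 2) - 5 = 1

2P = (2, 1)


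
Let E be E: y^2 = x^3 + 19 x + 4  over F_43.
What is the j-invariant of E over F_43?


Delta = -16(4 a^3 + 27 b^2) mod 43 = 22
-1728 * (4 a)^3 = -1728 * (4*19)^3 mod 43 = 2
j = 2 * 22^(-1) mod 43 = 4

j = 4 (mod 43)


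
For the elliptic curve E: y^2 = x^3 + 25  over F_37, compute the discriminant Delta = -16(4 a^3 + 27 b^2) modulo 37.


4 a^3 + 27 b^2 = 4*0^3 + 27*25^2 = 0 + 16875 = 16875
Delta = -16 * (16875) = -270000
Delta mod 37 = 26

Delta = 26 (mod 37)


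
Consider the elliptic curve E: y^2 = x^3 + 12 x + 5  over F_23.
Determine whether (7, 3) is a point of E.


Check whether y^2 = x^3 + 12 x + 5 (mod 23) for (x, y) = (7, 3).
LHS: y^2 = 3^2 mod 23 = 9
RHS: x^3 + 12 x + 5 = 7^3 + 12*7 + 5 mod 23 = 18
LHS != RHS

No, not on the curve


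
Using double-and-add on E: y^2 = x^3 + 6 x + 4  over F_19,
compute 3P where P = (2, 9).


k = 3 = 11_2 (binary, LSB first: 11)
Double-and-add from P = (2, 9):
  bit 0 = 1: acc = O + (2, 9) = (2, 9)
  bit 1 = 1: acc = (2, 9) + (16, 15) = (7, 16)

3P = (7, 16)


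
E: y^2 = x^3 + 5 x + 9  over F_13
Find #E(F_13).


For each x in F_13, count y with y^2 = x^3 + 5 x + 9 mod 13:
  x = 0: RHS = 9, y in [3, 10]  -> 2 point(s)
  x = 2: RHS = 1, y in [1, 12]  -> 2 point(s)
  x = 3: RHS = 12, y in [5, 8]  -> 2 point(s)
  x = 5: RHS = 3, y in [4, 9]  -> 2 point(s)
  x = 7: RHS = 10, y in [6, 7]  -> 2 point(s)
  x = 9: RHS = 3, y in [4, 9]  -> 2 point(s)
  x = 11: RHS = 4, y in [2, 11]  -> 2 point(s)
  x = 12: RHS = 3, y in [4, 9]  -> 2 point(s)
Affine points: 16. Add the point at infinity: total = 17.

#E(F_13) = 17


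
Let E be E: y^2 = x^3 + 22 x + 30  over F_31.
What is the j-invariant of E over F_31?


Delta = -16(4 a^3 + 27 b^2) mod 31 = 3
-1728 * (4 a)^3 = -1728 * (4*22)^3 mod 31 = 23
j = 23 * 3^(-1) mod 31 = 18

j = 18 (mod 31)


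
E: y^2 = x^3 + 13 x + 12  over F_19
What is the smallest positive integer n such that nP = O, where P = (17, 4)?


Compute successive multiples of P until we hit O:
  1P = (17, 4)
  2P = (1, 8)
  3P = (7, 3)
  4P = (18, 13)
  5P = (8, 1)
  6P = (11, 17)
  7P = (11, 2)
  8P = (8, 18)
  ... (continuing to 13P)
  13P = O

ord(P) = 13


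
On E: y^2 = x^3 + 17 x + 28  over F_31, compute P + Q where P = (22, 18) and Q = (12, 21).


P != Q, so use the chord formula.
s = (y2 - y1) / (x2 - x1) = (3) / (21) mod 31 = 9
x3 = s^2 - x1 - x2 mod 31 = 9^2 - 22 - 12 = 16
y3 = s (x1 - x3) - y1 mod 31 = 9 * (22 - 16) - 18 = 5

P + Q = (16, 5)


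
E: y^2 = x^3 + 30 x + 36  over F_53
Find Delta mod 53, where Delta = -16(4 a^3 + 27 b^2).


4 a^3 + 27 b^2 = 4*30^3 + 27*36^2 = 108000 + 34992 = 142992
Delta = -16 * (142992) = -2287872
Delta mod 53 = 32

Delta = 32 (mod 53)


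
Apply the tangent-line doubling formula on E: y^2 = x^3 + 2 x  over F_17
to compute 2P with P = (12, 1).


Doubling: s = (3 x1^2 + a) / (2 y1)
s = (3*12^2 + 2) / (2*1) mod 17 = 13
x3 = s^2 - 2 x1 mod 17 = 13^2 - 2*12 = 9
y3 = s (x1 - x3) - y1 mod 17 = 13 * (12 - 9) - 1 = 4

2P = (9, 4)


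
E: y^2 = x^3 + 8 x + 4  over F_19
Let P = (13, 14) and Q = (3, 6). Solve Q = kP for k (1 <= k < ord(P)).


Enumerate multiples of P until we hit Q = (3, 6):
  1P = (13, 14)
  2P = (9, 8)
  3P = (4, 9)
  4P = (7, 2)
  5P = (3, 6)
Match found at i = 5.

k = 5


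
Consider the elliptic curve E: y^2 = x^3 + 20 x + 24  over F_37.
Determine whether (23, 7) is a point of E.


Check whether y^2 = x^3 + 20 x + 24 (mod 37) for (x, y) = (23, 7).
LHS: y^2 = 7^2 mod 37 = 12
RHS: x^3 + 20 x + 24 = 23^3 + 20*23 + 24 mod 37 = 34
LHS != RHS

No, not on the curve


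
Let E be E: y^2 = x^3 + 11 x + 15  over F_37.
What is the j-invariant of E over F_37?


Delta = -16(4 a^3 + 27 b^2) mod 37 = 26
-1728 * (4 a)^3 = -1728 * (4*11)^3 mod 37 = 36
j = 36 * 26^(-1) mod 37 = 27

j = 27 (mod 37)


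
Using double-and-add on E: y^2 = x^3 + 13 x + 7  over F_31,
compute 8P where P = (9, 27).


k = 8 = 1000_2 (binary, LSB first: 0001)
Double-and-add from P = (9, 27):
  bit 0 = 0: acc unchanged = O
  bit 1 = 0: acc unchanged = O
  bit 2 = 0: acc unchanged = O
  bit 3 = 1: acc = O + (16, 8) = (16, 8)

8P = (16, 8)
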